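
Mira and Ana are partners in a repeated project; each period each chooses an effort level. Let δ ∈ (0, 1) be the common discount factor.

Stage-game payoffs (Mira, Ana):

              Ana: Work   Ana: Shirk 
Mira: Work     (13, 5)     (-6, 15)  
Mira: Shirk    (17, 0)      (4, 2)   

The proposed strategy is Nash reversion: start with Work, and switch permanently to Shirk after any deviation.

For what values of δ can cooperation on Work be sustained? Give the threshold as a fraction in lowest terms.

10/13

For Mira: deviation gain 17−13 = 4, per-period punishment loss 13−4 = 9. IC gives δ ≥ 4/13.
For Ana: gain 10, loss 3 per period, so δ ≥ 10/13.
The tighter constraint is Ana's, so cooperation needs δ ≥ 10/13.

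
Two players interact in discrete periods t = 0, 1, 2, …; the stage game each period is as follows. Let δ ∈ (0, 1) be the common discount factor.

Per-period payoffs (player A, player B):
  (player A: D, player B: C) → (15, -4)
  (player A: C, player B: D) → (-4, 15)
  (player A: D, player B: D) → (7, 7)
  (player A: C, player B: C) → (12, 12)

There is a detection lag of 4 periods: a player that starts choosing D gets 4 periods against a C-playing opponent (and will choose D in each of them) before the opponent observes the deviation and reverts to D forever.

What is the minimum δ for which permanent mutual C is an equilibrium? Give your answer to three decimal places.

The best deviation is to choose D for all 4 undetected periods, earning 15 each, then 7 forever once detected.
Deviation value: 15(1−δ^4)/(1−δ) + 7δ^4/(1−δ); cooperation value: 12/(1−δ).
IC: 12 ≥ 15(1−δ^4) + 7δ^4 = 15 − 8δ^4.
So δ^4 ≥ 3/8, giving δ ≥ (3/8)^(1/4) ≈ 0.783.

0.783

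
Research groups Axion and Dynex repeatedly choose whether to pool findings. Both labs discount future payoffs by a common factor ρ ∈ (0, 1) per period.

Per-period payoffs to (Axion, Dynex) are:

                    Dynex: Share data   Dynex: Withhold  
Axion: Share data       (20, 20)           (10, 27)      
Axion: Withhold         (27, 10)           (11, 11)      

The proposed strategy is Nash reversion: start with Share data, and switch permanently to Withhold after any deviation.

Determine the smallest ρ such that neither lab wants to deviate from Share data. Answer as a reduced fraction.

One-period gain from deviating is 27 − 20 = 7. The loss is 20 − 11 = 9 in every subsequent period, with present value 9·ρ/(1−ρ).
Deviation is unprofitable when 9·ρ/(1−ρ) ≥ 7, i.e. ρ/(1−ρ) ≥ 7/9.
Equivalently ρ ≥ 7/(7+9) = 7/16.

7/16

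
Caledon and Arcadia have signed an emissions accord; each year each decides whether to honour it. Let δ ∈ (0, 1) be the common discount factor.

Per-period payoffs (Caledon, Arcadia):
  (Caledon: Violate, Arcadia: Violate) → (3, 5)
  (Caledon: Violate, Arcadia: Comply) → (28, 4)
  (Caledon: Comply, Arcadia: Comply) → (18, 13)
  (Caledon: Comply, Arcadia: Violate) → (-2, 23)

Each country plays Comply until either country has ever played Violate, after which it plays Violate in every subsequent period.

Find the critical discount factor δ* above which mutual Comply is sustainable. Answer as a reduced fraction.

For Caledon: deviation gain 28−18 = 10, per-period punishment loss 18−3 = 15. IC gives δ ≥ 10/25 = 2/5.
For Arcadia: gain 10, loss 8 per period, so δ ≥ 10/18 = 5/9.
The tighter constraint is Arcadia's, so cooperation needs δ ≥ 5/9.

5/9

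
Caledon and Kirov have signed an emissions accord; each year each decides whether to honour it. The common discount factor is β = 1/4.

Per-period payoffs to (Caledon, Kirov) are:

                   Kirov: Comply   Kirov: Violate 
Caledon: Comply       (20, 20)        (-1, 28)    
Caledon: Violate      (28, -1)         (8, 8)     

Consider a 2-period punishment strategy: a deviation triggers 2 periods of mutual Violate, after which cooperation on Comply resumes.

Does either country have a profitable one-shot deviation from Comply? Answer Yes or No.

Yes

A one-shot deviation gives 28 now, then 8 for 2 periods, then back to 20.
Gain from deviating: (28−20) today; loss: (20−8) in each of the next 2 periods.
No-deviation condition: (20−8)(β+…+β^2) ≥ 28−20, i.e. β+…+β^2 ≥ 2/3.
At β = 1/4: β+…+β^2 = 0.3125 < 0.6667.
So cooperation is not sustainable.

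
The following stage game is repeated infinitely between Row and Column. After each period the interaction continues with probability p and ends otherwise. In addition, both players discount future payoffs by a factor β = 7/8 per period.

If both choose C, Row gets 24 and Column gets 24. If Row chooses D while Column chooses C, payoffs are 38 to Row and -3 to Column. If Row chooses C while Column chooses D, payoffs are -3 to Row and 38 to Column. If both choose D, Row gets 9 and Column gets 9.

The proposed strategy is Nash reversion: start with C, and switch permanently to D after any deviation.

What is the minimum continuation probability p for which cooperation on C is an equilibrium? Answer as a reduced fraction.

16/29

With continuation probability p and discount β, the effective per-period discount factor is βp.
Grim-trigger IC: βp ≥ (38−24)/(38−9) = 14/29.
So p ≥ (14/29)/(7/8) = 16/29.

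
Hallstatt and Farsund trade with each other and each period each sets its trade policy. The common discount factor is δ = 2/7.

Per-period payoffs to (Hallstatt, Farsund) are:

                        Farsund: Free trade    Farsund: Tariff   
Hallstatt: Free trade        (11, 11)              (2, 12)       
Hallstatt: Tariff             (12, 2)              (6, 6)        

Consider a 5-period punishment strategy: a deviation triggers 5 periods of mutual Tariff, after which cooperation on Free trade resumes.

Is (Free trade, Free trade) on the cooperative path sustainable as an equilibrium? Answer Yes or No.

Yes

A one-shot deviation gives 12 now, then 6 for 5 periods, then back to 11.
Gain from deviating: (12−11) today; loss: (11−6) in each of the next 5 periods.
No-deviation condition: (11−6)(δ+…+δ^5) ≥ 12−11, i.e. δ+…+δ^5 ≥ 1/5.
At δ = 2/7: δ+…+δ^5 = 0.3992 ≥ 0.2000.
So cooperation is sustainable.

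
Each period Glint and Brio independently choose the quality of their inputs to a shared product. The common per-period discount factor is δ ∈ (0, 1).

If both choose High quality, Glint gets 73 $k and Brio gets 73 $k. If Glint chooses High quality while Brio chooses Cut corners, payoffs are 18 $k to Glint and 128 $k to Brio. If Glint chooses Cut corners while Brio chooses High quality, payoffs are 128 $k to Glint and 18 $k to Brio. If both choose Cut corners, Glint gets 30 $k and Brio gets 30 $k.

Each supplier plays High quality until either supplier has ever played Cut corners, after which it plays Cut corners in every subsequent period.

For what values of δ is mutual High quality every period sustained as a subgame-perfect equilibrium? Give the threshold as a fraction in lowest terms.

55/98

Under grim trigger the critical discount factor is (T−C)/(T−P) with T = 128, C = 73, P = 30.
δ* = (128−73)/(128−30) = 55/98.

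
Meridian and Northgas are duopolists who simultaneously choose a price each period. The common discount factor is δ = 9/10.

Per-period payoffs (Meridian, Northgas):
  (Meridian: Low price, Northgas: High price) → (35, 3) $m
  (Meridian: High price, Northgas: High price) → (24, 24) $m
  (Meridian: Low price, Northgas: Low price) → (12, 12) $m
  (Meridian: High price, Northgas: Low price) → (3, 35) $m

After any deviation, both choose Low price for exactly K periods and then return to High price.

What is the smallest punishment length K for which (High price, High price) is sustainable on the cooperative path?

Need Σ_{k=1}^{K} δ^k ≥ (35−24)/(24−12) = 0.9167 at δ = 9/10.
At K = 1 the sum is 0.9000 < 0.9167; at K = 2 it is 1.7100 ≥ 0.9167.
So the minimum punishment length is K = 2.

2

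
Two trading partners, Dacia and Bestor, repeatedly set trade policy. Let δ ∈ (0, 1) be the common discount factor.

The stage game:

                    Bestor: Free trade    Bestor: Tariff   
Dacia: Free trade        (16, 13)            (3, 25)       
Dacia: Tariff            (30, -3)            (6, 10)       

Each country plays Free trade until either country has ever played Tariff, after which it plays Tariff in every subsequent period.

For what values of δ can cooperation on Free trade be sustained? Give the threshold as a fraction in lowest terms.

Dacia's threshold: (30−16)/(30−6) = 7/12.
Bestor's threshold: (25−13)/(25−10) = 4/5.
7/12 < 4/5, so Bestor binds and δ* = 4/5.

4/5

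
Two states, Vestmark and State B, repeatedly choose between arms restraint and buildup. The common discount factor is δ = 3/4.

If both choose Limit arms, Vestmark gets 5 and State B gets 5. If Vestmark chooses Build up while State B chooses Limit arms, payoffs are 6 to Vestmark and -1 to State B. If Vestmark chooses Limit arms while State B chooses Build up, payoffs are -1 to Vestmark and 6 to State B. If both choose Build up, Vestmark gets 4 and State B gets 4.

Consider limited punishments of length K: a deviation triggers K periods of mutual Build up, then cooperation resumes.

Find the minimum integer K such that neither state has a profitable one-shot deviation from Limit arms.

2

No profitable deviation requires (5−4)(δ+…+δ^K) ≥ 6−5, i.e. δ+…+δ^K ≥ 1 ≈ 1.0000.
With δ = 3/4, the partial sums are K=1: 0.7500, K=2: 1.3125.
K = 2 is the first length at which the sum reaches 1.0000.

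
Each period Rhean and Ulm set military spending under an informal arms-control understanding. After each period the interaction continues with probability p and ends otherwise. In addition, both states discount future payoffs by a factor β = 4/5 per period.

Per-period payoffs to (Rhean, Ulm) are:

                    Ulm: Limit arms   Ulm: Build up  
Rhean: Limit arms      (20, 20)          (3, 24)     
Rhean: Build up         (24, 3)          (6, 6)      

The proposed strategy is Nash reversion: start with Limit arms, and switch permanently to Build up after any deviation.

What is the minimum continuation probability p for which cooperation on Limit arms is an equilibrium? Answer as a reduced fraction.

5/18

Expected continuation weight on next period's payoff is β·p = 4/5·p, which plays the role of the discount factor.
Cooperation requires 4/5·p ≥ (24−20)/(24−6) = 2/9, hence p ≥ 5/18.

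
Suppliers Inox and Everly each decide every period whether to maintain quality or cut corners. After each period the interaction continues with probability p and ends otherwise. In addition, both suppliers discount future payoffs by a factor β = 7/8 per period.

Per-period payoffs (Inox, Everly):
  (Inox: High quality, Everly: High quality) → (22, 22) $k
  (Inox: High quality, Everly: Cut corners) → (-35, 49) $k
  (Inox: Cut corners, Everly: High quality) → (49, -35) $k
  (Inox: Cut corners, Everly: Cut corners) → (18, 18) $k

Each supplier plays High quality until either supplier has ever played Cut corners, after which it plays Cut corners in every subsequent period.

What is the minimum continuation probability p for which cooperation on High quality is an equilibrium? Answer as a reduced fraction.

216/217

With continuation probability p and discount β, the effective per-period discount factor is βp.
Grim-trigger IC: βp ≥ (49−22)/(49−18) = 27/31.
So p ≥ (27/31)/(7/8) = 216/217.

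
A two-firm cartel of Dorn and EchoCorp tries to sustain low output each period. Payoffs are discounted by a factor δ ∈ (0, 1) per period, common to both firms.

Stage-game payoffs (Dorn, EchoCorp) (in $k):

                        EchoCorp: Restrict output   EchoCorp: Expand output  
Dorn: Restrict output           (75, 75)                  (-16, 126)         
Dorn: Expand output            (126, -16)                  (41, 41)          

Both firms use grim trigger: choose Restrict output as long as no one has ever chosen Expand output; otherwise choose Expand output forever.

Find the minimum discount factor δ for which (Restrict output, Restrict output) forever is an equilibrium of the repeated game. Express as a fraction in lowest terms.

3/5

Cooperation forever yields 75 each period: 75/(1−δ).
Deviating yields 126 once, then 41 forever: 126 + 41δ/(1−δ).
No profitable deviation requires 75/(1−δ) ≥ 126 + 41δ/(1−δ).
Multiplying by (1−δ): 75 ≥ 126(1−δ) + 41δ = 126 − 85δ.
So 85δ ≥ 51, i.e. δ ≥ 51/85 = 3/5.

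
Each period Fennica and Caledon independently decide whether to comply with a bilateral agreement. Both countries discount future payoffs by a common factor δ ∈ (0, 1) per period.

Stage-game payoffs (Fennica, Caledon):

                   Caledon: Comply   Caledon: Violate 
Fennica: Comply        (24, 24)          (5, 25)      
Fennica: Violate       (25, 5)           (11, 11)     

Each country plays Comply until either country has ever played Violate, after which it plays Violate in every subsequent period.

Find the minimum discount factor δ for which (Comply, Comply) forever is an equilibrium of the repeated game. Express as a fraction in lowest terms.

1/14

One-period gain from deviating is 25 − 24 = 1. The loss is 24 − 11 = 13 in every subsequent period, with present value 13·δ/(1−δ).
Deviation is unprofitable when 13·δ/(1−δ) ≥ 1, i.e. δ/(1−δ) ≥ 1/13.
Equivalently δ ≥ 1/(1+13) = 1/14.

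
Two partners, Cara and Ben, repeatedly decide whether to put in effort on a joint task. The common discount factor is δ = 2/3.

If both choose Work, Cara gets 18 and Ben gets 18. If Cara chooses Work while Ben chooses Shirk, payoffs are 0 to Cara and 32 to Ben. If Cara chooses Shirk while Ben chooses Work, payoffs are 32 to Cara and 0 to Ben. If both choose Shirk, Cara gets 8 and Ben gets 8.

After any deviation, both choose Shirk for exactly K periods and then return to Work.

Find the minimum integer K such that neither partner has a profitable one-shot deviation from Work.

IC: δ(1−δ^K)/(1−δ) ≥ (32−18)/(18−8) = 7/5.
With δ = 2/3: need 1 − δ^K ≥ 7/5·(1−2/3)/(2/3), i.e. δ^K ≤ 0.3000.
Since (2/3)^2 = 0.4444 and (2/3)^3 = 0.2963, the smallest such K is 3.

3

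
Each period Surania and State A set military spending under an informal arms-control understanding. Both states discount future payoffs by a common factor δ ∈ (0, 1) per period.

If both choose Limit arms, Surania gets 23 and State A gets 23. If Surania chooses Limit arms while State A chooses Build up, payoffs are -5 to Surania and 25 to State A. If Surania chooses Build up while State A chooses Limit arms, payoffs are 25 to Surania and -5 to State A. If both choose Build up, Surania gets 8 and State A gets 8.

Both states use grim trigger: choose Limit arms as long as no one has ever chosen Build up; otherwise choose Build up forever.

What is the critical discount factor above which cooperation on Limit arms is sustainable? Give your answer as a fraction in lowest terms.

Cooperation forever yields 23 each period: 23/(1−δ).
Deviating yields 25 once, then 8 forever: 25 + 8δ/(1−δ).
No profitable deviation requires 23/(1−δ) ≥ 25 + 8δ/(1−δ).
Multiplying by (1−δ): 23 ≥ 25(1−δ) + 8δ = 25 − 17δ.
So 17δ ≥ 2, i.e. δ ≥ 2/17.

2/17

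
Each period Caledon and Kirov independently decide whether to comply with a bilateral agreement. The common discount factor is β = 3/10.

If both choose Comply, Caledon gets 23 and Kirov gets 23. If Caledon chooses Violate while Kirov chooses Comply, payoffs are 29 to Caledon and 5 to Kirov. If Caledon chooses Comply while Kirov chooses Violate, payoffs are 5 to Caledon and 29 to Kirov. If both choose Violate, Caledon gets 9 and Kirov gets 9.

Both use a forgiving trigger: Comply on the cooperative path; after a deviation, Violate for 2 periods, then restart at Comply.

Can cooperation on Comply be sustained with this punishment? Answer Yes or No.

No

Comparing payoff streams over the 3 periods until play realigns: cooperate → 23(1+β+…+β^2); deviate → 29 + 9(β+…+β^2).
Cooperation is sustained iff (23−9)(β+…+β^2) ≥ 29−23.
β+…+β^2 = 3/10·(1−(3/10)^2)/(1−3/10) = 0.3900, and (29−23)/(23−9) = 0.4286.
0.3900 < 0.4286, so cooperation is not sustainable.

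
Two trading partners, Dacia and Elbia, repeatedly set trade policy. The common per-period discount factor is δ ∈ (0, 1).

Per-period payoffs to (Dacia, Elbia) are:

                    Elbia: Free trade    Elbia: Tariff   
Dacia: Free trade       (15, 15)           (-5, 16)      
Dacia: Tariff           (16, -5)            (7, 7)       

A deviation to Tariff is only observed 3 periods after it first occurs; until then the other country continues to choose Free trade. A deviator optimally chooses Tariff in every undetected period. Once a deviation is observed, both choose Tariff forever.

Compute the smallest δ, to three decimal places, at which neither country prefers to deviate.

0.481

A deviator earns 16 for 3 periods, then 7 forever; cooperating earns 15 forever. Multiplying the IC by (1−δ):
15 ≥ 16(1−δ^3) + 7δ^3, so 9·δ^3 ≥ 1 and δ^3 ≥ 1/9.
δ ≥ (1/9)^(1/3) ≈ 0.481.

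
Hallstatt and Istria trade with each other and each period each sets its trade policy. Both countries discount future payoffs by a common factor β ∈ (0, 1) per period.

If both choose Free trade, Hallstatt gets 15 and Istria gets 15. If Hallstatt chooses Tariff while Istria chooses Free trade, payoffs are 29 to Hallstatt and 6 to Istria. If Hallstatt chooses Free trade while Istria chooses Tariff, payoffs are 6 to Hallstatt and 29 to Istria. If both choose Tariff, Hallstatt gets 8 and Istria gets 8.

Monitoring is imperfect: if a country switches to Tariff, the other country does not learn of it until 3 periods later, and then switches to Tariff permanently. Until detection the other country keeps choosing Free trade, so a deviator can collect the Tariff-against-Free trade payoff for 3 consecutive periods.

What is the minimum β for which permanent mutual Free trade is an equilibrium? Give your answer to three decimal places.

A deviator earns 29 for 3 periods, then 8 forever; cooperating earns 15 forever. Multiplying the IC by (1−β):
15 ≥ 29(1−β^3) + 8β^3, so 21·β^3 ≥ 14 and β^3 ≥ 2/3.
β ≥ (2/3)^(1/3) ≈ 0.874.

0.874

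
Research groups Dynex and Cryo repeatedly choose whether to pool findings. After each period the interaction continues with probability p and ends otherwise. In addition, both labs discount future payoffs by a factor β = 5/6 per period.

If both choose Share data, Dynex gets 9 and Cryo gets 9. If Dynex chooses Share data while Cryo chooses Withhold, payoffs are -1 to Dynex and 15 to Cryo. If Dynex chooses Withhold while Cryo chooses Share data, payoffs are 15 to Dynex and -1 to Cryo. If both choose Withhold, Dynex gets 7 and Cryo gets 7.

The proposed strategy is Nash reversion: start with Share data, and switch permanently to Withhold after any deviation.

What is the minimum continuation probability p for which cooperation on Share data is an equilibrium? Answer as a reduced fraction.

Expected continuation weight on next period's payoff is β·p = 5/6·p, which plays the role of the discount factor.
Cooperation requires 5/6·p ≥ (15−9)/(15−7) = 3/4, hence p ≥ 9/10.

9/10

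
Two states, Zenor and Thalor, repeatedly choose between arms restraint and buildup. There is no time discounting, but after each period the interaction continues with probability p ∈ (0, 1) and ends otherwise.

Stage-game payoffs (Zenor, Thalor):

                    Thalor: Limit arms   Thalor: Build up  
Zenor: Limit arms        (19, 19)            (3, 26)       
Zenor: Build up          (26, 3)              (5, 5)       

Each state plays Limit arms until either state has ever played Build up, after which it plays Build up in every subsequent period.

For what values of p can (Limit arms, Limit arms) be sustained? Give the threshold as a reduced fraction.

Expected cooperation value is 19 + p·19 + p²·19 + … = 19/(1−p); deviation gives 26 + p·5/(1−p).
19 ≥ 26(1−p) + 5p ⇒ 21p ≥ 7 ⇒ p ≥ 7/21 = 1/3.

1/3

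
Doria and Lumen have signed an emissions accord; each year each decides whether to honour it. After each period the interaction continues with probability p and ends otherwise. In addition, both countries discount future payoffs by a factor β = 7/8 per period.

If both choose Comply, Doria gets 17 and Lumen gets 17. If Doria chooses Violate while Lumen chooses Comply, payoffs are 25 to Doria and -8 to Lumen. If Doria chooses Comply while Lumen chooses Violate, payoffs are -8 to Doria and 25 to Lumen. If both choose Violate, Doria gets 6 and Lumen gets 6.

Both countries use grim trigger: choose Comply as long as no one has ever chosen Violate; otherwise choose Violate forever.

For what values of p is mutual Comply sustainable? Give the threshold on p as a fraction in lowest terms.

64/133

With continuation probability p and discount β, the effective per-period discount factor is βp.
Grim-trigger IC: βp ≥ (25−17)/(25−6) = 8/19.
So p ≥ (8/19)/(7/8) = 64/133.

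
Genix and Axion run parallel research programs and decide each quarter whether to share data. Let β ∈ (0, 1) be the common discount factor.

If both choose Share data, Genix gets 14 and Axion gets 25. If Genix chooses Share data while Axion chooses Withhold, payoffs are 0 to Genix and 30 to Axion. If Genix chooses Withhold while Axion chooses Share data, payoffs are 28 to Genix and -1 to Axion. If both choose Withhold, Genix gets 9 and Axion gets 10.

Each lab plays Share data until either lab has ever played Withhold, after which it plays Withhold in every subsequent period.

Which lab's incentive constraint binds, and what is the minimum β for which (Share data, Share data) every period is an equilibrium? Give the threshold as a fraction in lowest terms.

Genix's threshold: (28−14)/(28−9) = 14/19.
Axion's threshold: (30−25)/(30−10) = 1/4.
14/19 > 1/4, so Genix binds and β* = 14/19.

Genix; β ≥ 14/19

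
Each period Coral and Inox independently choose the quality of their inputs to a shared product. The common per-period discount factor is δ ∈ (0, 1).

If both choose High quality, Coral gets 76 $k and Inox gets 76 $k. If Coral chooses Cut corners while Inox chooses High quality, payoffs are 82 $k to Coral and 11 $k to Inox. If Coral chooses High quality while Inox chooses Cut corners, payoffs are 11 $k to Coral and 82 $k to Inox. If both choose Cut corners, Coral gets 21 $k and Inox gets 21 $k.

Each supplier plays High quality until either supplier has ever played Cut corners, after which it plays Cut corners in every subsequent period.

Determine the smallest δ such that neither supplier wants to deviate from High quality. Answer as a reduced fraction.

76/(1−δ) ≥ 82 + 21δ/(1−δ)
76 ≥ 82 − 61δ
δ ≥ 6/61.

6/61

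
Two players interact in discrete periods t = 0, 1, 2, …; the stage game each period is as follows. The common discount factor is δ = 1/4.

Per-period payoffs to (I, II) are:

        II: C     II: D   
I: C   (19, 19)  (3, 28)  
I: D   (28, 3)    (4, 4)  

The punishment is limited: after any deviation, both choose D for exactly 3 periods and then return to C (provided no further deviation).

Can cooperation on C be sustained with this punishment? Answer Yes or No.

IC: δ+…+δ^3 ≥ (28−19)/(19−4) = 3/5.
At δ = 1/4: partial sum = 0.3281 < 0.6000. Cooperation not sustainable.

No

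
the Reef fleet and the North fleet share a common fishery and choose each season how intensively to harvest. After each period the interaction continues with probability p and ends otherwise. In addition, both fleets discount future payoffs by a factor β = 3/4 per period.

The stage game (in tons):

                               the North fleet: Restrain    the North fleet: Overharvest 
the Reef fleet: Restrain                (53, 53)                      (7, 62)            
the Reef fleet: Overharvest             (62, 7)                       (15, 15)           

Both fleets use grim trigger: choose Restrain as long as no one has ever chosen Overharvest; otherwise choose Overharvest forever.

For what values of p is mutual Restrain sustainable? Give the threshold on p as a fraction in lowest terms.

Expected continuation weight on next period's payoff is β·p = 3/4·p, which plays the role of the discount factor.
Cooperation requires 3/4·p ≥ (62−53)/(62−15) = 9/47, hence p ≥ 12/47.

12/47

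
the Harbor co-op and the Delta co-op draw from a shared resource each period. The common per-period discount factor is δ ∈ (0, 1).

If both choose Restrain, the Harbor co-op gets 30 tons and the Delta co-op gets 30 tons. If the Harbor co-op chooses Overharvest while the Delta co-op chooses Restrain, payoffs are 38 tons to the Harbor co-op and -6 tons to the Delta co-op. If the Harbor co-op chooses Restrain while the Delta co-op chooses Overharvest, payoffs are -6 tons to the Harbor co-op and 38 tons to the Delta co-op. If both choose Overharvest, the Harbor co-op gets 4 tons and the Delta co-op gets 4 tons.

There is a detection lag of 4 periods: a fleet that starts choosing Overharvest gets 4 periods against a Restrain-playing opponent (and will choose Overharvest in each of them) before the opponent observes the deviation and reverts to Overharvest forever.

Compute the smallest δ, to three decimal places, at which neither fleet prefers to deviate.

0.696

Deviating for the 4 undetected periods gains 38−30 = 8 per period over cooperation, then loses 30−4 = 26 per period forever once punishment starts.
Gain: 8(1 + δ + … + δ^3); loss: 26·δ^4/(1−δ).
No profitable deviation ⇔ 8(1−δ^4) ≤ 26·δ^4, i.e. δ^4 ≥ 8/(8+26) = 4/17.
Hence δ ≥ (4/17)^(1/4) ≈ 0.696.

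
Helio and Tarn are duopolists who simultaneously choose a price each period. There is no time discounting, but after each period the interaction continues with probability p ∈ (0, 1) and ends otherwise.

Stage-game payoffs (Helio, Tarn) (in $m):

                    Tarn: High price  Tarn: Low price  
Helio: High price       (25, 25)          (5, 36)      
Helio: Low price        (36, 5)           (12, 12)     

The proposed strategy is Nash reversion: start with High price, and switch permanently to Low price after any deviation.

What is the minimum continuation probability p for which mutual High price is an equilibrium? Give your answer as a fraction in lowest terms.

With no time discounting, the continuation probability p plays the role of the discount factor.
Grim-trigger IC: 25/(1−p) ≥ 36 + 12p/(1−p) ⇒ p ≥ (36−25)/(36−12) = 11/24.

11/24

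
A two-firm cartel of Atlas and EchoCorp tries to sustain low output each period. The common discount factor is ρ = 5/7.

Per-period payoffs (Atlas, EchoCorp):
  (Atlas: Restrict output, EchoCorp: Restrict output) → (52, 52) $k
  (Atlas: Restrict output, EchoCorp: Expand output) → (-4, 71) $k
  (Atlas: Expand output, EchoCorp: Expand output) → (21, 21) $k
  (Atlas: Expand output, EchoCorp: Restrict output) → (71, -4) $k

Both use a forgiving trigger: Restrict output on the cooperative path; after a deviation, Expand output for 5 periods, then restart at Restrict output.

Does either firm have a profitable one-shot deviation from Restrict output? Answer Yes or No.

No

A one-shot deviation gives 71 now, then 21 for 5 periods, then back to 52.
Gain from deviating: (71−52) today; loss: (52−21) in each of the next 5 periods.
No-deviation condition: (52−21)(ρ+…+ρ^5) ≥ 71−52, i.e. ρ+…+ρ^5 ≥ 19/31.
At ρ = 5/7: ρ+…+ρ^5 = 2.0352 ≥ 0.6129.
So cooperation is sustainable.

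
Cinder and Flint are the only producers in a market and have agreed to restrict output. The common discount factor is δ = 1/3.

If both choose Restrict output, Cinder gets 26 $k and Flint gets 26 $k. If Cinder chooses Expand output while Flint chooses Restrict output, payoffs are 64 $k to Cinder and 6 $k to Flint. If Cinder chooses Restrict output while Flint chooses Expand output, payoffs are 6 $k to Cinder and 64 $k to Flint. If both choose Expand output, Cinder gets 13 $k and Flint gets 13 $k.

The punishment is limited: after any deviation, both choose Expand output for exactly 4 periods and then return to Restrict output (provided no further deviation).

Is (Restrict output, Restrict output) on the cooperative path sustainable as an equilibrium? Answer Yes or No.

No

IC: δ+…+δ^4 ≥ (64−26)/(26−13) = 38/13.
At δ = 1/3: partial sum = 0.4938 < 2.9231. Cooperation not sustainable.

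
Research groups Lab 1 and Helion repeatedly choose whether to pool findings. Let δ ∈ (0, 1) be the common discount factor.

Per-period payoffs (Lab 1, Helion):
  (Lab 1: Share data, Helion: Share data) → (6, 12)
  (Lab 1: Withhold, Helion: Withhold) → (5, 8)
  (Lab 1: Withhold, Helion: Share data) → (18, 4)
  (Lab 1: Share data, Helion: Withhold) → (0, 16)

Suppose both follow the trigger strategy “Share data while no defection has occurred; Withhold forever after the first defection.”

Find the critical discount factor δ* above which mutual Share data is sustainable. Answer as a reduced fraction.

12/13

Lab 1: cooperation gives 6 each period; deviation gives 18 once then 5 forever.
  6/(1−δ) ≥ 18 + 5δ/(1−δ) ⇒ δ ≥ 12/13.
Helion: cooperation gives 12 each period; deviation gives 16 once then 8 forever.
  δ ≥ 4/8 = 1/2.
Both must hold, so the binding constraint is Lab 1's: δ ≥ 12/13.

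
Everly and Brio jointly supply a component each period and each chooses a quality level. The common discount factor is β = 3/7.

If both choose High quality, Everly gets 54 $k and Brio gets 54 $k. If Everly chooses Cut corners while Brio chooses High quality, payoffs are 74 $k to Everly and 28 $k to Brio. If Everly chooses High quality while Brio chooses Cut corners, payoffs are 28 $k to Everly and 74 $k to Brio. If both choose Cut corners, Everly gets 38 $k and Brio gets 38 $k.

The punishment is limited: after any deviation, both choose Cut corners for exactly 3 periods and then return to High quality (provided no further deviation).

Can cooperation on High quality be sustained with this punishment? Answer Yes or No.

IC: β+…+β^3 ≥ (74−54)/(54−38) = 5/4.
At β = 3/7: partial sum = 0.6910 < 1.2500. Cooperation not sustainable.

No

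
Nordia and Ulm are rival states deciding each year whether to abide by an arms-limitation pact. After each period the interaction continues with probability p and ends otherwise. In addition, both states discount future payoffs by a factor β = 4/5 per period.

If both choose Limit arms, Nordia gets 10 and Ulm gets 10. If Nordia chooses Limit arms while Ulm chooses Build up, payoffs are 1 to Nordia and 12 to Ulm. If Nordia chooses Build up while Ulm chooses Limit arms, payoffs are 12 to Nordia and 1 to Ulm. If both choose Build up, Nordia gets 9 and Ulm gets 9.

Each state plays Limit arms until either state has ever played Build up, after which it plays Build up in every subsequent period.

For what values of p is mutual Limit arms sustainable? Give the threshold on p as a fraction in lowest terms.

With continuation probability p and discount β, the effective per-period discount factor is βp.
Grim-trigger IC: βp ≥ (12−10)/(12−9) = 2/3.
So p ≥ (2/3)/(4/5) = 5/6.

5/6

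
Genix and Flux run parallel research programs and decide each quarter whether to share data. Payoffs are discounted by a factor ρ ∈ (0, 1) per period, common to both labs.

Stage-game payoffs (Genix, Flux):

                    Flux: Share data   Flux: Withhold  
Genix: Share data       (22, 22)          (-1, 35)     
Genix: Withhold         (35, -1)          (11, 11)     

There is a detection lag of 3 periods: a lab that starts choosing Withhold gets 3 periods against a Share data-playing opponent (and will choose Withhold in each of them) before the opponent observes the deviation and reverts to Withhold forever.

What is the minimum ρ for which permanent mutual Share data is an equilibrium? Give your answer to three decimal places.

0.815

A deviator earns 35 for 3 periods, then 11 forever; cooperating earns 22 forever. Multiplying the IC by (1−ρ):
22 ≥ 35(1−ρ^3) + 11ρ^3, so 24·ρ^3 ≥ 13 and ρ^3 ≥ 13/24.
ρ ≥ (13/24)^(1/3) ≈ 0.815.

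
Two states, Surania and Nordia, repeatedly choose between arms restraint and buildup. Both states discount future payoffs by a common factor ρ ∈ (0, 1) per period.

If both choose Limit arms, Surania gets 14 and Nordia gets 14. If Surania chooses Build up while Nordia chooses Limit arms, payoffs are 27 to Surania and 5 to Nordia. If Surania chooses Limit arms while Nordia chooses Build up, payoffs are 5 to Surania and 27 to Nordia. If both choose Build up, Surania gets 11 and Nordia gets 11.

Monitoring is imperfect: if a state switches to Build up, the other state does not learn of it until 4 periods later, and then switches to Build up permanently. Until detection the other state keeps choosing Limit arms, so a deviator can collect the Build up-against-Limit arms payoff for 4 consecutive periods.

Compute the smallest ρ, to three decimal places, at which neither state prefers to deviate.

A deviator earns 27 for 4 periods, then 11 forever; cooperating earns 14 forever. Multiplying the IC by (1−ρ):
14 ≥ 27(1−ρ^4) + 11ρ^4, so 16·ρ^4 ≥ 13 and ρ^4 ≥ 13/16.
ρ ≥ (13/16)^(1/4) ≈ 0.949.

0.949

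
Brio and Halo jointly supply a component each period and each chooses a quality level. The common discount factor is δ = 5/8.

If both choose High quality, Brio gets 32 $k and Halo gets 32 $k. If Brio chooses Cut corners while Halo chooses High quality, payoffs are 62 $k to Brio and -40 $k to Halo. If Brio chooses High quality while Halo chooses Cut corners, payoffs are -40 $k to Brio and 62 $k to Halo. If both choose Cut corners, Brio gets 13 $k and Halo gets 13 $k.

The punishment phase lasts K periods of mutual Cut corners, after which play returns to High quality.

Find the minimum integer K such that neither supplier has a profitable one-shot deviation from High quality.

Need Σ_{k=1}^{K} δ^k ≥ (62−32)/(32−13) = 1.5789 at δ = 5/8.
At K = 6 the sum is 1.5673 < 1.5789; at K = 7 it is 1.6046 ≥ 1.5789.
So the minimum punishment length is K = 7.

7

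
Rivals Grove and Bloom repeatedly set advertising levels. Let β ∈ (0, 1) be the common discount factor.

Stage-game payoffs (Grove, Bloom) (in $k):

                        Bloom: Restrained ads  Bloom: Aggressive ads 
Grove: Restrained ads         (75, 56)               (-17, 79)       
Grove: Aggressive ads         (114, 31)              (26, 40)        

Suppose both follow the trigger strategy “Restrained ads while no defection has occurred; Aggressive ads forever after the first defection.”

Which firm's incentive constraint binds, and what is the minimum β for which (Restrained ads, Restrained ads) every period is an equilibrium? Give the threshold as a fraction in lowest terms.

Grove: cooperation gives 75 each period; deviation gives 114 once then 26 forever.
  75/(1−β) ≥ 114 + 26β/(1−β) ⇒ β ≥ 39/88.
Bloom: cooperation gives 56 each period; deviation gives 79 once then 40 forever.
  β ≥ 23/39.
Both must hold, so the binding constraint is Bloom's: β ≥ 23/39.

Bloom; β ≥ 23/39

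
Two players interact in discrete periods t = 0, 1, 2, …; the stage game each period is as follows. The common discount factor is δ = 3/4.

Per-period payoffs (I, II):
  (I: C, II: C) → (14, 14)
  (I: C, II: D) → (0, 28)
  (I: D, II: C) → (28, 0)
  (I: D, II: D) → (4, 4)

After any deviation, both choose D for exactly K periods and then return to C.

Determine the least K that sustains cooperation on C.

No profitable deviation requires (14−4)(δ+…+δ^K) ≥ 28−14, i.e. δ+…+δ^K ≥ 7/5 ≈ 1.4000.
With δ = 3/4, the partial sums are K=1: 0.7500, K=2: 1.3125, K=3: 1.7344.
K = 3 is the first length at which the sum reaches 1.4000.

3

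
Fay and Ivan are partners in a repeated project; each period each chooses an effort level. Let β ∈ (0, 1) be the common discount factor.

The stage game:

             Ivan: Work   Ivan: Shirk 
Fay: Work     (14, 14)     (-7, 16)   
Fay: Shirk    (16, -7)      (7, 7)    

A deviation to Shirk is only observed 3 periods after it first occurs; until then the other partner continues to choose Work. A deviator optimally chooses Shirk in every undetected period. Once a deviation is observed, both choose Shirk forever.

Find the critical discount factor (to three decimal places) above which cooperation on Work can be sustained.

0.606

Deviating for the 3 undetected periods gains 16−14 = 2 per period over cooperation, then loses 14−7 = 7 per period forever once punishment starts.
Gain: 2(1 + β + … + β^2); loss: 7·β^3/(1−β).
No profitable deviation ⇔ 2(1−β^3) ≤ 7·β^3, i.e. β^3 ≥ 2/(2+7) = 2/9.
Hence β ≥ (2/9)^(1/3) ≈ 0.606.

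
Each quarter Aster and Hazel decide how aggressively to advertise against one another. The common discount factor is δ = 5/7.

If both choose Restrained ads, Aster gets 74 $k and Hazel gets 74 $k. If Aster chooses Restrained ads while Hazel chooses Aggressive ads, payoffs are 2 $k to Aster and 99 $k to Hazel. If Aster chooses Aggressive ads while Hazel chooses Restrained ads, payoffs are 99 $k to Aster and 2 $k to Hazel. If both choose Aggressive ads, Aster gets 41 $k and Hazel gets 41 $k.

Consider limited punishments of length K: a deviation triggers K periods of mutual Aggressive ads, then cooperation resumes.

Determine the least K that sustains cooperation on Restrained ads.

Need Σ_{k=1}^{K} δ^k ≥ (99−74)/(74−41) = 0.7576 at δ = 5/7.
At K = 1 the sum is 0.7143 < 0.7576; at K = 2 it is 1.2245 ≥ 0.7576.
So the minimum punishment length is K = 2.

2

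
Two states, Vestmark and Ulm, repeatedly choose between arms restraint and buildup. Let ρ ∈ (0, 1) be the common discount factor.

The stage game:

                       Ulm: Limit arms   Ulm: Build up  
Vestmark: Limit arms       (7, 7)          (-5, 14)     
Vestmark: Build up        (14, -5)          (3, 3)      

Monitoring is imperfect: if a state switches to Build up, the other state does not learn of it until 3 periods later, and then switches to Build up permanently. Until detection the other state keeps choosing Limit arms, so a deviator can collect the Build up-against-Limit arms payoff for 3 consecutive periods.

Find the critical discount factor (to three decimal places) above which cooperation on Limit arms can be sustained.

0.860

A deviator earns 14 for 3 periods, then 3 forever; cooperating earns 7 forever. Multiplying the IC by (1−ρ):
7 ≥ 14(1−ρ^3) + 3ρ^3, so 11·ρ^3 ≥ 7 and ρ^3 ≥ 7/11.
ρ ≥ (7/11)^(1/3) ≈ 0.860.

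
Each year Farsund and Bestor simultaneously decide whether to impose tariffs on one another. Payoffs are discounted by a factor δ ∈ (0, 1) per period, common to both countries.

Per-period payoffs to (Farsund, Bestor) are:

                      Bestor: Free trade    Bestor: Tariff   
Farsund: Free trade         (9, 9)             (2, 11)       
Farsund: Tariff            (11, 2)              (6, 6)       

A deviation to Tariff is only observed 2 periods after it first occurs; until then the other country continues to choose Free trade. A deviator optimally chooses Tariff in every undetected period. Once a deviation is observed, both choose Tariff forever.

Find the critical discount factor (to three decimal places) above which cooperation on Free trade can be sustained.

0.632

A deviator earns 11 for 2 periods, then 6 forever; cooperating earns 9 forever. Multiplying the IC by (1−δ):
9 ≥ 11(1−δ^2) + 6δ^2, so 5·δ^2 ≥ 2 and δ^2 ≥ 2/5.
δ ≥ (2/5)^(1/2) ≈ 0.632.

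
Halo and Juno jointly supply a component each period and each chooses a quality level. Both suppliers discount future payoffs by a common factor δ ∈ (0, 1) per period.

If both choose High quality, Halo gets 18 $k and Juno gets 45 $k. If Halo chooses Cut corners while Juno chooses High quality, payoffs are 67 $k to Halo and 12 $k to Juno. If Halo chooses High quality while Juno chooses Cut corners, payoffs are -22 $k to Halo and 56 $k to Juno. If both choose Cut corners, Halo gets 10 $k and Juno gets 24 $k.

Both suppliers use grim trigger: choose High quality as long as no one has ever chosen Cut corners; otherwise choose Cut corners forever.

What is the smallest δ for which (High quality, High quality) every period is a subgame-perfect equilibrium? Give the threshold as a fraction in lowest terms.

49/57

Halo: cooperation gives 18 each period; deviation gives 67 once then 10 forever.
  18/(1−δ) ≥ 67 + 10δ/(1−δ) ⇒ δ ≥ 49/57.
Juno: cooperation gives 45 each period; deviation gives 56 once then 24 forever.
  δ ≥ 11/32.
Both must hold, so the binding constraint is Halo's: δ ≥ 49/57.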